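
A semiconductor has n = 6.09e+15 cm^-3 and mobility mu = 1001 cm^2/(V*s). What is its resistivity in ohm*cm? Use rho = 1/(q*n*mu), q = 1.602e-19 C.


Step 1: sigma = q * n * mu = 1.602e-19 * 6.09e+15 * 1001 = 9.76594e-01 S/cm
Step 2: rho = 1 / sigma = 1 / 9.76594e-01 = 1.024 ohm*cm

1.024


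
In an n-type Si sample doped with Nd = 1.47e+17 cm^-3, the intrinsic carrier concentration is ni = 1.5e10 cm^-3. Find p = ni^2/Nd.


Step 1: Since Nd >> ni, n ≈ Nd = 1.47e+17 cm^-3
Step 2: p = ni^2 / n = (1.5e10)^2 / 1.47e+17
Step 3: p = 2.25e20 / 1.47e+17 = 1.53e+03 cm^-3

1.53e+03


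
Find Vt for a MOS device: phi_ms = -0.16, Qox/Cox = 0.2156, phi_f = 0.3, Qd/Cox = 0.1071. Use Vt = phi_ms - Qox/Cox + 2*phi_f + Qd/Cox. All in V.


Step 1: Vt = phi_ms - Qox/Cox + 2*phi_f + Qd/Cox
Step 2: Vt = -0.16 - 0.2156 + 2*0.3 + 0.1071
Step 3: Vt = -0.16 - 0.2156 + 0.6 + 0.1071
Step 4: Vt = 0.3315 V

0.3315


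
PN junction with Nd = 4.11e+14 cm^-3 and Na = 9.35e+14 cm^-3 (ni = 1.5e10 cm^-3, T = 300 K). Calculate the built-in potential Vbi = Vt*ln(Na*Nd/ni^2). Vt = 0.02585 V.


Step 1: Compute Na*Nd/ni^2 = 9.35e+14 * 4.11e+14 / (1.5e10)^2 = 1.7079e+09
Step 2: ln(1.7079e+09) = 21.2585
Step 3: Vbi = 0.02585 * 21.2585 = 0.55 V

0.55


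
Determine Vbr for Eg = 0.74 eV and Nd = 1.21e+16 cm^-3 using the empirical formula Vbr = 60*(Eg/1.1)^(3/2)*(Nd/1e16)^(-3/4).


Step 1: Eg/1.1 = 0.74/1.1 = 0.672727
Step 2: (Eg/1.1)^1.5 = 0.672727^1.5 = 0.551770
Step 3: (Nd/1e16)^(-0.75) = (1.21)^(-0.75) = 0.866784
Step 4: Vbr = 60 * 0.551770 * 0.866784 = 28.7 V

28.7


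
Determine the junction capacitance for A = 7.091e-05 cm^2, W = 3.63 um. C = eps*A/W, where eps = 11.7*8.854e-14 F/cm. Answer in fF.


Step 1: eps_Si = 11.7 * 8.854e-14 = 1.035918e-12 F/cm
Step 2: W in cm = 3.63 * 1e-4 = 3.63e-04 cm
Step 3: C = 1.035918e-12 * 7.091e-05 / 3.63e-04 = 2.023607e-13 F
Step 4: C = 202.36 fF

202.36


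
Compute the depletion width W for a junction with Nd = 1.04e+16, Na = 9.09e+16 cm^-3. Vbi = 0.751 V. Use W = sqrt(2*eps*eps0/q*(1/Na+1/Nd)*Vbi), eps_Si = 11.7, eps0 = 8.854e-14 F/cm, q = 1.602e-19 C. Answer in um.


Step 1: 1/Na + 1/Nd = 1/9.09e+16 + 1/1.04e+16 = 1.07155e-16
Step 2: 2*eps*eps0/q = 2*11.7*8.854e-14/1.602e-19 = 1.293281e+07
Step 3: W^2 = 1.293281e+07 * 1.07155e-16 * 0.751 = 1.04075e-09
Step 4: W = sqrt(1.04075e-09) = 3.226e-05 cm = 0.3226 um

0.3226


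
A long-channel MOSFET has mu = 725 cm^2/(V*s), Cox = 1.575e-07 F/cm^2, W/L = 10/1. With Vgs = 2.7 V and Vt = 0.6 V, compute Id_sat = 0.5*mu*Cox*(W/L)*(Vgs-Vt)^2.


Step 1: Overdrive voltage Vov = Vgs - Vt = 2.7 - 0.6 = 2.1 V
Step 2: W/L = 10/1 = 10
Step 3: Id = 0.5 * 725 * 1.575e-07 * 10 * 2.1^2
Step 4: Id = 2.52e-03 A

2.52e-03


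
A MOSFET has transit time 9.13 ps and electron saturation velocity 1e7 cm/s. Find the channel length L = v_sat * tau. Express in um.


Step 1: tau in seconds = 9.13 ps * 1e-12 = 9.1300e-12 s
Step 2: L = v_sat * tau = 1e7 * 9.1300e-12 = 9.1300e-05 cm
Step 3: L in um = 9.1300e-05 * 1e4 = 0.913 um

0.913


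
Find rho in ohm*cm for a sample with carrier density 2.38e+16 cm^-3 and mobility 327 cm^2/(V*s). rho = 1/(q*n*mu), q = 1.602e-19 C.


Step 1: sigma = q * n * mu = 1.602e-19 * 2.38e+16 * 327 = 1.24677e+00 S/cm
Step 2: rho = 1 / sigma = 1 / 1.24677e+00 = 0.8021 ohm*cm

0.8021


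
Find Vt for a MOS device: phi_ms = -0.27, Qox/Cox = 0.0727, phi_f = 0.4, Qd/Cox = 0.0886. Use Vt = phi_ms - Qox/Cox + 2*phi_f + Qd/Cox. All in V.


Step 1: Vt = phi_ms - Qox/Cox + 2*phi_f + Qd/Cox
Step 2: Vt = -0.27 - 0.0727 + 2*0.4 + 0.0886
Step 3: Vt = -0.27 - 0.0727 + 0.8 + 0.0886
Step 4: Vt = 0.5459 V

0.5459


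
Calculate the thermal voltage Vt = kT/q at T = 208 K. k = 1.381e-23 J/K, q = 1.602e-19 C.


Step 1: kT = 1.381e-23 * 208 = 2.87248e-21 J
Step 2: Vt = kT/q = 2.87248e-21 / 1.602e-19
Step 3: Vt = 0.01793 V

0.01793


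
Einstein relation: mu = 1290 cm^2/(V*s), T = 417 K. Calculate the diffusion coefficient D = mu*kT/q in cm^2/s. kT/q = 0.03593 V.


Step 1: D = mu * (kT/q)
Step 2: D = 1290 * 0.03593
Step 3: D = 46.35 cm^2/s

46.35


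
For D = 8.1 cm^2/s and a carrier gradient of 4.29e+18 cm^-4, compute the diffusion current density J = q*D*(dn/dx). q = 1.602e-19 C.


Step 1: J = q * D * (dn/dx)
Step 2: J = 1.602e-19 * 8.1 * 4.29e+18
Step 3: J = 5.57e+00 A/cm^2

5.57e+00


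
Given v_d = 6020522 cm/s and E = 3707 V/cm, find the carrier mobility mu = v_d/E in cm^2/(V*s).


Step 1: mu = v_d / E
Step 2: mu = 6020522 / 3707
Step 3: mu = 1624.1 cm^2/(V*s)

1624.1


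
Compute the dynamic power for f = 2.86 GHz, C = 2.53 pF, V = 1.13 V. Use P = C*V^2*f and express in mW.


Step 1: V^2 = 1.13^2 = 1.2769 V^2
Step 2: P = C*V^2*f = 2.53e-12 F * 1.2769 * 2.86e9 Hz
Step 3: P = 9.23939302e-03 W
Step 4: P = 9.239 mW

9.239


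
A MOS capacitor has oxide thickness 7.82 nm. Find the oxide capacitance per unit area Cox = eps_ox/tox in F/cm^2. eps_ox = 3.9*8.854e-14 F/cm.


Step 1: eps_ox = 3.9 * 8.854e-14 = 3.45306e-13 F/cm
Step 2: tox in cm = 7.82 nm * 1e-7 = 7.8200e-07 cm
Step 3: Cox = 3.45306e-13 / 7.8200e-07 = 4.42e-07 F/cm^2

4.42e-07


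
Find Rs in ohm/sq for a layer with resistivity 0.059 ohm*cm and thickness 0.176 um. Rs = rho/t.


Step 1: Convert thickness to cm: t = 0.176 um = 1.7600e-05 cm
Step 2: Rs = rho / t = 0.059 / 1.7600e-05
Step 3: Rs = 3352.3 ohm/sq

3352.3


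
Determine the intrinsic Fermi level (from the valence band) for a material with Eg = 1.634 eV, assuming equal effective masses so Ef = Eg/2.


Step 1: For an intrinsic semiconductor, the Fermi level sits at midgap.
Step 2: Ef = Eg / 2 = 1.634 / 2 = 0.817 eV

0.817


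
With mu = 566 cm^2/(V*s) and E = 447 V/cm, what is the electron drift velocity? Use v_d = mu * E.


Step 1: v_d = mu * E
Step 2: v_d = 566 * 447 = 253002
Step 3: v_d = 2.53e+05 cm/s

2.53e+05


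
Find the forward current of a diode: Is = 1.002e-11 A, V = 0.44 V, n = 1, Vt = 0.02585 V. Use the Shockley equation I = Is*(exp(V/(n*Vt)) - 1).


Step 1: V/(n*Vt) = 0.44/(1*0.02585) = 17.0213
Step 2: exp(17.0213) = 2.4675e+07
Step 3: I = 1.002e-11 * (2.4675e+07 - 1) = 2.47e-04 A

2.47e-04


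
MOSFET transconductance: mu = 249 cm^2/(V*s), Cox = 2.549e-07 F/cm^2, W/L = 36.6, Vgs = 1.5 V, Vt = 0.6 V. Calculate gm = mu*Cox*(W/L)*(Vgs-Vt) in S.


Step 1: Vov = Vgs - Vt = 1.5 - 0.6 = 0.9 V
Step 2: gm = mu * Cox * (W/L) * Vov
Step 3: gm = 249 * 2.549e-07 * 36.6 * 0.9 = 2.09e-03 S

2.09e-03


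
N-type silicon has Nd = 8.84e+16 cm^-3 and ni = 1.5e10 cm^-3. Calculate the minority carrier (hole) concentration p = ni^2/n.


Step 1: Since Nd >> ni, n ≈ Nd = 8.84e+16 cm^-3
Step 2: p = ni^2 / n = (1.5e10)^2 / 8.84e+16
Step 3: p = 2.25e20 / 8.84e+16 = 2.55e+03 cm^-3

2.55e+03


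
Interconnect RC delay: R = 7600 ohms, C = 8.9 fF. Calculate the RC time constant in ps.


Step 1: tau = R * C
Step 2: tau = 7600 * 8.9 fF = 7600 * 8.9e-15 F
Step 3: tau = 6.764e-11 s = 67.64 ps

67.64


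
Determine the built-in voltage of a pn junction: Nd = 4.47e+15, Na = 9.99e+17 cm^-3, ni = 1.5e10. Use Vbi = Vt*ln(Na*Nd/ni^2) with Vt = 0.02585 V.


Step 1: Compute Na*Nd/ni^2 = 9.99e+17 * 4.47e+15 / (1.5e10)^2 = 1.9847e+13
Step 2: ln(1.9847e+13) = 30.6191
Step 3: Vbi = 0.02585 * 30.6191 = 0.792 V

0.792


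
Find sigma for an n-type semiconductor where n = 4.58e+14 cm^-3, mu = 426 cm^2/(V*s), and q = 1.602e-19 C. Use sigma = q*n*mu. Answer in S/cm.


Step 1: sigma = q * n * mu
Step 2: sigma = 1.602e-19 * 4.58e+14 * 426
Step 3: sigma = 3.126e-02 S/cm

3.126e-02


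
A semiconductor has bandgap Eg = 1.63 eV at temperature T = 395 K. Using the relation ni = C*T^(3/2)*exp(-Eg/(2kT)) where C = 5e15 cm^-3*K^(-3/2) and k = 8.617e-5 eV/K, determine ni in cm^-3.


Step 1: Compute kT = 8.617e-5 * 395 = 0.03403715 eV
Step 2: Exponent = -Eg/(2kT) = -1.63/(2*0.03403715) = -23.94443
Step 3: T^(3/2) = 395^1.5 = 7850.47
Step 4: ni = 5e15 * 7850.47 * exp(-23.94443) = 1.57e+09 cm^-3

1.57e+09


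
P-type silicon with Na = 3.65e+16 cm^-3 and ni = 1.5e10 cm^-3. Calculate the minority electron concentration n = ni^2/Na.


Step 1: Majority hole concentration p ≈ Na = 3.65e+16 cm^-3
Step 2: n = ni^2 / Na = (1.5e10)^2 / 3.65e+16
Step 3: n = 6.16e+03 cm^-3

6.16e+03


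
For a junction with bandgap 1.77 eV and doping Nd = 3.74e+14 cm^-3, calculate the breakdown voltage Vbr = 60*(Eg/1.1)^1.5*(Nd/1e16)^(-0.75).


Step 1: Eg/1.1 = 1.77/1.1 = 1.609091
Step 2: (Eg/1.1)^1.5 = 1.609091^1.5 = 2.041131
Step 3: (Nd/1e16)^(-0.75) = (0.0374)^(-0.75) = 11.758348
Step 4: Vbr = 60 * 2.041131 * 11.758348 = 1440.0 V

1440.0


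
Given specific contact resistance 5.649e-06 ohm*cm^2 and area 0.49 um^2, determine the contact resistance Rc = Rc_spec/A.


Step 1: Convert area to cm^2: 0.49 um^2 = 4.9000e-09 cm^2
Step 2: Rc = Rc_spec / A = 5.649e-06 / 4.9000e-09
Step 3: Rc = 1.15e+03 ohms

1.15e+03


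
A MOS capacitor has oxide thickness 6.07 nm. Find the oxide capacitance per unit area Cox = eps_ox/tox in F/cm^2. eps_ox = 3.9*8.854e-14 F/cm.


Step 1: eps_ox = 3.9 * 8.854e-14 = 3.45306e-13 F/cm
Step 2: tox in cm = 6.07 nm * 1e-7 = 6.0700e-07 cm
Step 3: Cox = 3.45306e-13 / 6.0700e-07 = 5.69e-07 F/cm^2

5.69e-07


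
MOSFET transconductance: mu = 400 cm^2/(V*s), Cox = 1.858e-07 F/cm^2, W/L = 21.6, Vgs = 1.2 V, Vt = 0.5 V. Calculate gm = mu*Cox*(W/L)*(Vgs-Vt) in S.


Step 1: Vov = Vgs - Vt = 1.2 - 0.5 = 0.7 V
Step 2: gm = mu * Cox * (W/L) * Vov
Step 3: gm = 400 * 1.858e-07 * 21.6 * 0.7 = 1.12e-03 S

1.12e-03


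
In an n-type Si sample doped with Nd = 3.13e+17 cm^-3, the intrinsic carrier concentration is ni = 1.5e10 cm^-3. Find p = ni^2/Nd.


Step 1: Since Nd >> ni, n ≈ Nd = 3.13e+17 cm^-3
Step 2: p = ni^2 / n = (1.5e10)^2 / 3.13e+17
Step 3: p = 2.25e20 / 3.13e+17 = 7.19e+02 cm^-3

7.19e+02


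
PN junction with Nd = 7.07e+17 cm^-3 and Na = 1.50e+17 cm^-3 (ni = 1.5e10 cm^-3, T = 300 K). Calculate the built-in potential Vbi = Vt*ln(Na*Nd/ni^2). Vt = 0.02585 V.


Step 1: Compute Na*Nd/ni^2 = 1.50e+17 * 7.07e+17 / (1.5e10)^2 = 4.7133e+14
Step 2: ln(4.7133e+14) = 33.7866
Step 3: Vbi = 0.02585 * 33.7866 = 0.873 V

0.873


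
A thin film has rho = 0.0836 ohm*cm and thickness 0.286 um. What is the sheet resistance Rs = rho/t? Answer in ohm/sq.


Step 1: Convert thickness to cm: t = 0.286 um = 2.8600e-05 cm
Step 2: Rs = rho / t = 0.0836 / 2.8600e-05
Step 3: Rs = 2923.1 ohm/sq

2923.1


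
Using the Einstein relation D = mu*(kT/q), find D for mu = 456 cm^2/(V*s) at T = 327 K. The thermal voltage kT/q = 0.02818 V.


Step 1: D = mu * (kT/q)
Step 2: D = 456 * 0.02818
Step 3: D = 12.85 cm^2/s

12.85


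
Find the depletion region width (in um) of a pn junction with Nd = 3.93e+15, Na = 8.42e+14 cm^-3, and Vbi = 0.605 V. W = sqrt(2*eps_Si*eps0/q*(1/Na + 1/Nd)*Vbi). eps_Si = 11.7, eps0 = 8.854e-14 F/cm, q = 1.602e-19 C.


Step 1: 1/Na + 1/Nd = 1/8.42e+14 + 1/3.93e+15 = 1.44210e-15
Step 2: 2*eps*eps0/q = 2*11.7*8.854e-14/1.602e-19 = 1.293281e+07
Step 3: W^2 = 1.293281e+07 * 1.44210e-15 * 0.605 = 1.12835e-08
Step 4: W = sqrt(1.12835e-08) = 1.062e-04 cm = 1.062 um

1.062


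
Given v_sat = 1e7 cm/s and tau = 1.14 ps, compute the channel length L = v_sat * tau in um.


Step 1: tau in seconds = 1.14 ps * 1e-12 = 1.1400e-12 s
Step 2: L = v_sat * tau = 1e7 * 1.1400e-12 = 1.1400e-05 cm
Step 3: L in um = 1.1400e-05 * 1e4 = 0.114 um

0.114


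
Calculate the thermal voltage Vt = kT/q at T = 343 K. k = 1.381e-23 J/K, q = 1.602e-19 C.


Step 1: kT = 1.381e-23 * 343 = 4.73683e-21 J
Step 2: Vt = kT/q = 4.73683e-21 / 1.602e-19
Step 3: Vt = 0.02957 V

0.02957


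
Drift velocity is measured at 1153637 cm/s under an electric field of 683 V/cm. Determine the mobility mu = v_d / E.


Step 1: mu = v_d / E
Step 2: mu = 1153637 / 683
Step 3: mu = 1689.07 cm^2/(V*s)

1689.07


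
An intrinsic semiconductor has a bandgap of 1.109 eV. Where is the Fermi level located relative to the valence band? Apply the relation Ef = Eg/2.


Step 1: For an intrinsic semiconductor, the Fermi level sits at midgap.
Step 2: Ef = Eg / 2 = 1.109 / 2 = 0.5545 eV

0.5545


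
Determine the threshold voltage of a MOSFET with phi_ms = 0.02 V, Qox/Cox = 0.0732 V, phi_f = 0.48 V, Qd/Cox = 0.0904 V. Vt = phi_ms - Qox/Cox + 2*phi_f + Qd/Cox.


Step 1: Vt = phi_ms - Qox/Cox + 2*phi_f + Qd/Cox
Step 2: Vt = 0.02 - 0.0732 + 2*0.48 + 0.0904
Step 3: Vt = 0.02 - 0.0732 + 0.96 + 0.0904
Step 4: Vt = 0.9972 V

0.9972


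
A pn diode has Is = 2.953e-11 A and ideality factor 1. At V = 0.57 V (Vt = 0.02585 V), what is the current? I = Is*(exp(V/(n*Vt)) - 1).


Step 1: V/(n*Vt) = 0.57/(1*0.02585) = 22.0503
Step 2: exp(22.0503) = 3.7698e+09
Step 3: I = 2.953e-11 * (3.7698e+09 - 1) = 1.11e-01 A

1.11e-01


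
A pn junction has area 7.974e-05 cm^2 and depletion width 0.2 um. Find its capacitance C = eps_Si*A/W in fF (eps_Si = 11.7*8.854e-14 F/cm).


Step 1: eps_Si = 11.7 * 8.854e-14 = 1.035918e-12 F/cm
Step 2: W in cm = 0.2 * 1e-4 = 2.00e-05 cm
Step 3: C = 1.035918e-12 * 7.974e-05 / 2.00e-05 = 4.130205e-12 F
Step 4: C = 4130.21 fF

4130.21


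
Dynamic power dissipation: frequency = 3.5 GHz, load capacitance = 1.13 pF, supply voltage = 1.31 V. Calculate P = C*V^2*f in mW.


Step 1: V^2 = 1.31^2 = 1.7161 V^2
Step 2: P = C*V^2*f = 1.13e-12 F * 1.7161 * 3.5e9 Hz
Step 3: P = 6.7871755e-03 W
Step 4: P = 6.787 mW

6.787


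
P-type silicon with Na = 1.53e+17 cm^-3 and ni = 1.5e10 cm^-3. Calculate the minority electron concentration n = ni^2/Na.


Step 1: Majority hole concentration p ≈ Na = 1.53e+17 cm^-3
Step 2: n = ni^2 / Na = (1.5e10)^2 / 1.53e+17
Step 3: n = 1.47e+03 cm^-3

1.47e+03


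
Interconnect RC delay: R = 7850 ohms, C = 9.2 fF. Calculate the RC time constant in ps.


Step 1: tau = R * C
Step 2: tau = 7850 * 9.2 fF = 7850 * 9.2e-15 F
Step 3: tau = 7.222e-11 s = 72.22 ps

72.22


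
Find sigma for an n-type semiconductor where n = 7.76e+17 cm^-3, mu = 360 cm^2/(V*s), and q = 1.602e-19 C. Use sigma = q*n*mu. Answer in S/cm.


Step 1: sigma = q * n * mu
Step 2: sigma = 1.602e-19 * 7.76e+17 * 360
Step 3: sigma = 4.475e+01 S/cm

4.475e+01


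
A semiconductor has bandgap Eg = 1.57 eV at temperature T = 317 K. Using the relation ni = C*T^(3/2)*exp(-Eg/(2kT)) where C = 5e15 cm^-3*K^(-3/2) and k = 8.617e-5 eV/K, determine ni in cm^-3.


Step 1: Compute kT = 8.617e-5 * 317 = 0.02731589 eV
Step 2: Exponent = -Eg/(2kT) = -1.57/(2*0.02731589) = -28.73785
Step 3: T^(3/2) = 317^1.5 = 5644.02
Step 4: ni = 5e15 * 5644.02 * exp(-28.73785) = 9.33e+06 cm^-3

9.33e+06


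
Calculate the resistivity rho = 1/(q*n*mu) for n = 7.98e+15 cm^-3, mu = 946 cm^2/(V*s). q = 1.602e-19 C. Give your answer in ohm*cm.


Step 1: sigma = q * n * mu = 1.602e-19 * 7.98e+15 * 946 = 1.20936e+00 S/cm
Step 2: rho = 1 / sigma = 1 / 1.20936e+00 = 0.8269 ohm*cm

0.8269


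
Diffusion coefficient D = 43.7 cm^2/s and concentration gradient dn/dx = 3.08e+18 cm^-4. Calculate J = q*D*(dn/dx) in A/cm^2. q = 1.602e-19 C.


Step 1: J = q * D * (dn/dx)
Step 2: J = 1.602e-19 * 43.7 * 3.08e+18
Step 3: J = 2.16e+01 A/cm^2

2.16e+01


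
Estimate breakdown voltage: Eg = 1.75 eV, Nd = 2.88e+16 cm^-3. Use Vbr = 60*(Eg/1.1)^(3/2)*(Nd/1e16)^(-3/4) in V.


Step 1: Eg/1.1 = 1.75/1.1 = 1.590909
Step 2: (Eg/1.1)^1.5 = 1.590909^1.5 = 2.006633
Step 3: (Nd/1e16)^(-0.75) = (2.88)^(-0.75) = 0.452330
Step 4: Vbr = 60 * 2.006633 * 0.452330 = 54.5 V

54.5


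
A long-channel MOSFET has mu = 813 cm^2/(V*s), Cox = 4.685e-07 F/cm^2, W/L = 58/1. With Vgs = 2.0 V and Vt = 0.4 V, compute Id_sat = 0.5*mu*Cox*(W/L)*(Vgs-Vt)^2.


Step 1: Overdrive voltage Vov = Vgs - Vt = 2.0 - 0.4 = 1.6 V
Step 2: W/L = 58/1 = 58
Step 3: Id = 0.5 * 813 * 4.685e-07 * 58 * 1.6^2
Step 4: Id = 2.83e-02 A

2.83e-02


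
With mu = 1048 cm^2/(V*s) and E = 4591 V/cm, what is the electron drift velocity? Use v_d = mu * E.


Step 1: v_d = mu * E
Step 2: v_d = 1048 * 4591 = 4811368
Step 3: v_d = 4.81e+06 cm/s

4.81e+06


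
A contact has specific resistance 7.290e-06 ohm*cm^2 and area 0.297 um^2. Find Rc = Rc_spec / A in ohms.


Step 1: Convert area to cm^2: 0.297 um^2 = 2.9700e-09 cm^2
Step 2: Rc = Rc_spec / A = 7.290e-06 / 2.9700e-09
Step 3: Rc = 2.45e+03 ohms

2.45e+03


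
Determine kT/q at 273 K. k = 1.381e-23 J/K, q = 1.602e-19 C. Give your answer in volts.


Step 1: kT = 1.381e-23 * 273 = 3.77013e-21 J
Step 2: Vt = kT/q = 3.77013e-21 / 1.602e-19
Step 3: Vt = 0.02353 V

0.02353


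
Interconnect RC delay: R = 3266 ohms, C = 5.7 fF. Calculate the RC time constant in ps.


Step 1: tau = R * C
Step 2: tau = 3266 * 5.7 fF = 3266 * 5.7e-15 F
Step 3: tau = 1.86162e-11 s = 18.6162 ps

18.6162


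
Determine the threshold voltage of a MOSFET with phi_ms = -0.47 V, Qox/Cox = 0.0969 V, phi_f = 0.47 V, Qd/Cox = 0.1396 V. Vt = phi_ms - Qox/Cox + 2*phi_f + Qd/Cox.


Step 1: Vt = phi_ms - Qox/Cox + 2*phi_f + Qd/Cox
Step 2: Vt = -0.47 - 0.0969 + 2*0.47 + 0.1396
Step 3: Vt = -0.47 - 0.0969 + 0.94 + 0.1396
Step 4: Vt = 0.5127 V

0.5127


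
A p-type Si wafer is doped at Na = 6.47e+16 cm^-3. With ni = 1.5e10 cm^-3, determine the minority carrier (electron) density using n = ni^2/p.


Step 1: Majority hole concentration p ≈ Na = 6.47e+16 cm^-3
Step 2: n = ni^2 / Na = (1.5e10)^2 / 6.47e+16
Step 3: n = 3.48e+03 cm^-3

3.48e+03


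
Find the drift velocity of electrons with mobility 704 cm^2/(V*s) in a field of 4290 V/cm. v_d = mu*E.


Step 1: v_d = mu * E
Step 2: v_d = 704 * 4290 = 3020160
Step 3: v_d = 3.02e+06 cm/s

3.02e+06


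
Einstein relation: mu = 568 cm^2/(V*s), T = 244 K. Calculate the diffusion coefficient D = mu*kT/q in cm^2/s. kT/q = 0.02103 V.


Step 1: D = mu * (kT/q)
Step 2: D = 568 * 0.02103
Step 3: D = 11.95 cm^2/s

11.95


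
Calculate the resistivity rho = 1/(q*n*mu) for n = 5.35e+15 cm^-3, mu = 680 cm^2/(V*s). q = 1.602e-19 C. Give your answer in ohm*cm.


Step 1: sigma = q * n * mu = 1.602e-19 * 5.35e+15 * 680 = 5.82808e-01 S/cm
Step 2: rho = 1 / sigma = 1 / 5.82808e-01 = 1.716 ohm*cm

1.716


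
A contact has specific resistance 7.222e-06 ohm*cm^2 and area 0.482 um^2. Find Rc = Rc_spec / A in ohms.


Step 1: Convert area to cm^2: 0.482 um^2 = 4.8200e-09 cm^2
Step 2: Rc = Rc_spec / A = 7.222e-06 / 4.8200e-09
Step 3: Rc = 1.50e+03 ohms

1.50e+03


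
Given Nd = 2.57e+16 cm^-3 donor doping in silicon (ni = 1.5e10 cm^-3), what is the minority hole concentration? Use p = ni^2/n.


Step 1: Since Nd >> ni, n ≈ Nd = 2.57e+16 cm^-3
Step 2: p = ni^2 / n = (1.5e10)^2 / 2.57e+16
Step 3: p = 2.25e20 / 2.57e+16 = 8.75e+03 cm^-3

8.75e+03


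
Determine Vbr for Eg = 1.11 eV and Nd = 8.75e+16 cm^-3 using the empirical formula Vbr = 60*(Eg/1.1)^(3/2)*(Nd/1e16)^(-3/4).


Step 1: Eg/1.1 = 1.11/1.1 = 1.009091
Step 2: (Eg/1.1)^1.5 = 1.009091^1.5 = 1.013667
Step 3: (Nd/1e16)^(-0.75) = (8.75)^(-0.75) = 0.196559
Step 4: Vbr = 60 * 1.013667 * 0.196559 = 12.0 V

12.0


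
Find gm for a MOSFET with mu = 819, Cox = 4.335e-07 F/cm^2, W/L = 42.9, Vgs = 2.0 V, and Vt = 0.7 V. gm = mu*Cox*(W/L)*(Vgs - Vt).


Step 1: Vov = Vgs - Vt = 2.0 - 0.7 = 1.3 V
Step 2: gm = mu * Cox * (W/L) * Vov
Step 3: gm = 819 * 4.335e-07 * 42.9 * 1.3 = 1.98e-02 S

1.98e-02


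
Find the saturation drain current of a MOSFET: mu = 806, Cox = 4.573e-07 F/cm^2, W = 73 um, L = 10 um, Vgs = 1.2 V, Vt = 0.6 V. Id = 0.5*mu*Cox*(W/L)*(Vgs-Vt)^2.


Step 1: Overdrive voltage Vov = Vgs - Vt = 1.2 - 0.6 = 0.6 V
Step 2: W/L = 73/10 = 7.3
Step 3: Id = 0.5 * 806 * 4.573e-07 * 7.3 * 0.6^2
Step 4: Id = 4.84e-04 A

4.84e-04


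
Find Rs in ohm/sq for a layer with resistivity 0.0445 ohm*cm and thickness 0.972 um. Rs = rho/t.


Step 1: Convert thickness to cm: t = 0.972 um = 9.7200e-05 cm
Step 2: Rs = rho / t = 0.0445 / 9.7200e-05
Step 3: Rs = 457.8 ohm/sq

457.8


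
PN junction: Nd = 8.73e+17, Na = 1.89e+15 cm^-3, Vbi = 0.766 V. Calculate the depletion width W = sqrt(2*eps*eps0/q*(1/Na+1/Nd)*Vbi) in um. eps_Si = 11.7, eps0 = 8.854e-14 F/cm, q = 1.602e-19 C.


Step 1: 1/Na + 1/Nd = 1/1.89e+15 + 1/8.73e+17 = 5.30246e-16
Step 2: 2*eps*eps0/q = 2*11.7*8.854e-14/1.602e-19 = 1.293281e+07
Step 3: W^2 = 1.293281e+07 * 5.30246e-16 * 0.766 = 5.25290e-09
Step 4: W = sqrt(5.25290e-09) = 7.248e-05 cm = 0.7248 um

0.7248


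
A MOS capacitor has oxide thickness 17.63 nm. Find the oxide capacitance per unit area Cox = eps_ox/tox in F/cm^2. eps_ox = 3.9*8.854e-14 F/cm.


Step 1: eps_ox = 3.9 * 8.854e-14 = 3.45306e-13 F/cm
Step 2: tox in cm = 17.63 nm * 1e-7 = 1.7630e-06 cm
Step 3: Cox = 3.45306e-13 / 1.7630e-06 = 1.96e-07 F/cm^2

1.96e-07


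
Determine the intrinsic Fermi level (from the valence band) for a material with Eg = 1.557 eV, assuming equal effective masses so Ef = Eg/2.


Step 1: For an intrinsic semiconductor, the Fermi level sits at midgap.
Step 2: Ef = Eg / 2 = 1.557 / 2 = 0.7785 eV

0.7785


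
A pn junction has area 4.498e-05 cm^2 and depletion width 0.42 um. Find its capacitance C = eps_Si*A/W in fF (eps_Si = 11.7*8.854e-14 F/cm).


Step 1: eps_Si = 11.7 * 8.854e-14 = 1.035918e-12 F/cm
Step 2: W in cm = 0.42 * 1e-4 = 4.20e-05 cm
Step 3: C = 1.035918e-12 * 4.498e-05 / 4.20e-05 = 1.109419e-12 F
Step 4: C = 1109.42 fF

1109.42


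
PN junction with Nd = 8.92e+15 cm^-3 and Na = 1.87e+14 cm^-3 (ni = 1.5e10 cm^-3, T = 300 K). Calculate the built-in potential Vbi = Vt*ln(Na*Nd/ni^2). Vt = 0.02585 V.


Step 1: Compute Na*Nd/ni^2 = 1.87e+14 * 8.92e+15 / (1.5e10)^2 = 7.4135e+09
Step 2: ln(7.4135e+09) = 22.7266
Step 3: Vbi = 0.02585 * 22.7266 = 0.587 V

0.587


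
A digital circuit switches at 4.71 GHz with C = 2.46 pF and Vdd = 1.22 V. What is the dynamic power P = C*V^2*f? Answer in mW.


Step 1: V^2 = 1.22^2 = 1.4884 V^2
Step 2: P = C*V^2*f = 2.46e-12 F * 1.4884 * 4.71e9 Hz
Step 3: P = 1.724549544e-02 W
Step 4: P = 17.245 mW

17.245


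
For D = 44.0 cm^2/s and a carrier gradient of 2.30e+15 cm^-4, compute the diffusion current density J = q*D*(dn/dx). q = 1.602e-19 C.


Step 1: J = q * D * (dn/dx)
Step 2: J = 1.602e-19 * 44.0 * 2.30e+15
Step 3: J = 1.62e-02 A/cm^2

1.62e-02


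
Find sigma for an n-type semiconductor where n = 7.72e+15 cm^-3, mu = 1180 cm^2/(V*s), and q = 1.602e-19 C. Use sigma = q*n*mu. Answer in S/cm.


Step 1: sigma = q * n * mu
Step 2: sigma = 1.602e-19 * 7.72e+15 * 1180
Step 3: sigma = 1.459e+00 S/cm

1.459e+00


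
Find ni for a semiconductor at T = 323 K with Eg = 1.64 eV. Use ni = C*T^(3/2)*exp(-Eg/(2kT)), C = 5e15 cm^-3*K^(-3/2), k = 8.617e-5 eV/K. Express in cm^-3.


Step 1: Compute kT = 8.617e-5 * 323 = 0.02783291 eV
Step 2: Exponent = -Eg/(2kT) = -1.64/(2*0.02783291) = -29.46153
Step 3: T^(3/2) = 323^1.5 = 5805.02
Step 4: ni = 5e15 * 5805.02 * exp(-29.46153) = 4.65e+06 cm^-3

4.65e+06


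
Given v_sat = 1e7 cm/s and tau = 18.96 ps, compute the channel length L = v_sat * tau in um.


Step 1: tau in seconds = 18.96 ps * 1e-12 = 1.8960e-11 s
Step 2: L = v_sat * tau = 1e7 * 1.8960e-11 = 1.8960e-04 cm
Step 3: L in um = 1.8960e-04 * 1e4 = 1.896 um

1.896


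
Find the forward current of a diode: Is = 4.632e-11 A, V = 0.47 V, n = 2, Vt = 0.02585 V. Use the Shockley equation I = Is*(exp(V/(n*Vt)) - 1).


Step 1: V/(n*Vt) = 0.47/(2*0.02585) = 9.0909
Step 2: exp(9.0909) = 8.8742e+03
Step 3: I = 4.632e-11 * (8.8742e+03 - 1) = 4.11e-07 A

4.11e-07


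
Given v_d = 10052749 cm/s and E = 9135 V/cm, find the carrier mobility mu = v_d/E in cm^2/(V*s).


Step 1: mu = v_d / E
Step 2: mu = 10052749 / 9135
Step 3: mu = 1100.47 cm^2/(V*s)

1100.47


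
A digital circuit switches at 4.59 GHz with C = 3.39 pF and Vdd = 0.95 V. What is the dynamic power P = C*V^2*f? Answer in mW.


Step 1: V^2 = 0.95^2 = 0.9025 V^2
Step 2: P = C*V^2*f = 3.39e-12 F * 0.9025 * 4.59e9 Hz
Step 3: P = 1.404299025e-02 W
Step 4: P = 14.043 mW

14.043


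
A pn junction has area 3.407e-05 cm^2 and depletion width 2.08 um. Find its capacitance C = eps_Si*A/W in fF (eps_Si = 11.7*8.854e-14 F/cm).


Step 1: eps_Si = 11.7 * 8.854e-14 = 1.035918e-12 F/cm
Step 2: W in cm = 2.08 * 1e-4 = 2.08e-04 cm
Step 3: C = 1.035918e-12 * 3.407e-05 / 2.08e-04 = 1.696814e-13 F
Step 4: C = 169.68 fF

169.68


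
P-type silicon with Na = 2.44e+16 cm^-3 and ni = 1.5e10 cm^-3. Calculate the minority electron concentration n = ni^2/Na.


Step 1: Majority hole concentration p ≈ Na = 2.44e+16 cm^-3
Step 2: n = ni^2 / Na = (1.5e10)^2 / 2.44e+16
Step 3: n = 9.22e+03 cm^-3

9.22e+03


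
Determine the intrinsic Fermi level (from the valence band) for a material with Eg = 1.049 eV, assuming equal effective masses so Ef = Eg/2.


Step 1: For an intrinsic semiconductor, the Fermi level sits at midgap.
Step 2: Ef = Eg / 2 = 1.049 / 2 = 0.5245 eV

0.5245


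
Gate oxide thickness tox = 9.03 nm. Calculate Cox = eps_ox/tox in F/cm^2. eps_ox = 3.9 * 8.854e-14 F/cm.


Step 1: eps_ox = 3.9 * 8.854e-14 = 3.45306e-13 F/cm
Step 2: tox in cm = 9.03 nm * 1e-7 = 9.0300e-07 cm
Step 3: Cox = 3.45306e-13 / 9.0300e-07 = 3.82e-07 F/cm^2

3.82e-07


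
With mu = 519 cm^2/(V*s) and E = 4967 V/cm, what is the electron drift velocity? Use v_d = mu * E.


Step 1: v_d = mu * E
Step 2: v_d = 519 * 4967 = 2577873
Step 3: v_d = 2.58e+06 cm/s

2.58e+06


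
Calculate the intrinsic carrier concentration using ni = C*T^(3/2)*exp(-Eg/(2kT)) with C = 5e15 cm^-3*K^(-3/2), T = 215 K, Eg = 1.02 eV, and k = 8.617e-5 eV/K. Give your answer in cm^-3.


Step 1: Compute kT = 8.617e-5 * 215 = 0.01852655 eV
Step 2: Exponent = -Eg/(2kT) = -1.02/(2*0.01852655) = -27.52806
Step 3: T^(3/2) = 215^1.5 = 3152.52
Step 4: ni = 5e15 * 3152.52 * exp(-27.52806) = 1.75e+07 cm^-3

1.75e+07


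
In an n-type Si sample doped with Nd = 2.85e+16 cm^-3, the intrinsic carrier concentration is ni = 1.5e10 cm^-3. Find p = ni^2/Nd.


Step 1: Since Nd >> ni, n ≈ Nd = 2.85e+16 cm^-3
Step 2: p = ni^2 / n = (1.5e10)^2 / 2.85e+16
Step 3: p = 2.25e20 / 2.85e+16 = 7.89e+03 cm^-3

7.89e+03


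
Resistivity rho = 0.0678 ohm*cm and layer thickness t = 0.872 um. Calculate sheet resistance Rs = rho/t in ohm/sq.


Step 1: Convert thickness to cm: t = 0.872 um = 8.7200e-05 cm
Step 2: Rs = rho / t = 0.0678 / 8.7200e-05
Step 3: Rs = 777.5 ohm/sq

777.5


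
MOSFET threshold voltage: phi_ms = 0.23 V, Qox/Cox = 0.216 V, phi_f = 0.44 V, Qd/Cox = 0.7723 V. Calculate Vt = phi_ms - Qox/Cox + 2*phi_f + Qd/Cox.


Step 1: Vt = phi_ms - Qox/Cox + 2*phi_f + Qd/Cox
Step 2: Vt = 0.23 - 0.216 + 2*0.44 + 0.7723
Step 3: Vt = 0.23 - 0.216 + 0.88 + 0.7723
Step 4: Vt = 1.6663 V

1.6663


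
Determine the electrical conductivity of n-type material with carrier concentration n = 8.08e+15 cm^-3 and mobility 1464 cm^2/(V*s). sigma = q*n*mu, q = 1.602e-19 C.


Step 1: sigma = q * n * mu
Step 2: sigma = 1.602e-19 * 8.08e+15 * 1464
Step 3: sigma = 1.895e+00 S/cm

1.895e+00


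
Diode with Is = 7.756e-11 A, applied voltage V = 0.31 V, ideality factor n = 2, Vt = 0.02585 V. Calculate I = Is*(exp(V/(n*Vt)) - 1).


Step 1: V/(n*Vt) = 0.31/(2*0.02585) = 5.9961
Step 2: exp(5.9961) = 4.0186e+02
Step 3: I = 7.756e-11 * (4.0186e+02 - 1) = 3.11e-08 A

3.11e-08


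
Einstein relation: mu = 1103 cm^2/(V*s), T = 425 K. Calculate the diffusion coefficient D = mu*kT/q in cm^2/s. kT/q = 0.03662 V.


Step 1: D = mu * (kT/q)
Step 2: D = 1103 * 0.03662
Step 3: D = 40.39 cm^2/s

40.39


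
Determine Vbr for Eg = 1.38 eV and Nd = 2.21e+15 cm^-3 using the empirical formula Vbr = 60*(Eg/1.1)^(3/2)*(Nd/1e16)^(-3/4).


Step 1: Eg/1.1 = 1.38/1.1 = 1.254545
Step 2: (Eg/1.1)^1.5 = 1.254545^1.5 = 1.405172
Step 3: (Nd/1e16)^(-0.75) = (0.221)^(-0.75) = 3.102457
Step 4: Vbr = 60 * 1.405172 * 3.102457 = 261.6 V

261.6


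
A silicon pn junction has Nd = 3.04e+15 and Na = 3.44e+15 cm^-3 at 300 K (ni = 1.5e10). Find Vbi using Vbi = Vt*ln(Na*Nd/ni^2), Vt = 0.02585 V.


Step 1: Compute Na*Nd/ni^2 = 3.44e+15 * 3.04e+15 / (1.5e10)^2 = 4.6478e+10
Step 2: ln(4.6478e+10) = 24.5622
Step 3: Vbi = 0.02585 * 24.5622 = 0.635 V

0.635


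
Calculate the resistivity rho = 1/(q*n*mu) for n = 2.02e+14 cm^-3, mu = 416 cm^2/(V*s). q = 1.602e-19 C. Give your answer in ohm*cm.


Step 1: sigma = q * n * mu = 1.602e-19 * 2.02e+14 * 416 = 1.34619e-02 S/cm
Step 2: rho = 1 / sigma = 1 / 1.34619e-02 = 74.28 ohm*cm

74.28


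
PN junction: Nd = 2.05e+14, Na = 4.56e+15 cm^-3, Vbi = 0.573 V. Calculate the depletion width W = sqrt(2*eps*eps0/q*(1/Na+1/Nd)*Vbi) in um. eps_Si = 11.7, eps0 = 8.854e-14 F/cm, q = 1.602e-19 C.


Step 1: 1/Na + 1/Nd = 1/4.56e+15 + 1/2.05e+14 = 5.09735e-15
Step 2: 2*eps*eps0/q = 2*11.7*8.854e-14/1.602e-19 = 1.293281e+07
Step 3: W^2 = 1.293281e+07 * 5.09735e-15 * 0.573 = 3.77739e-08
Step 4: W = sqrt(3.77739e-08) = 1.944e-04 cm = 1.944 um

1.944


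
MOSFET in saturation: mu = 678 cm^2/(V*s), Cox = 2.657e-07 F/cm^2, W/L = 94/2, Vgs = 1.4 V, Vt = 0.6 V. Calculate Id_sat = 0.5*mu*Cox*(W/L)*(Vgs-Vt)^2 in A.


Step 1: Overdrive voltage Vov = Vgs - Vt = 1.4 - 0.6 = 0.8 V
Step 2: W/L = 94/2 = 47
Step 3: Id = 0.5 * 678 * 2.657e-07 * 47 * 0.8^2
Step 4: Id = 2.71e-03 A

2.71e-03


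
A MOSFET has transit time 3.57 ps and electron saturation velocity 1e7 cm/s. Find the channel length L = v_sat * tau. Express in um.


Step 1: tau in seconds = 3.57 ps * 1e-12 = 3.5700e-12 s
Step 2: L = v_sat * tau = 1e7 * 3.5700e-12 = 3.5700e-05 cm
Step 3: L in um = 3.5700e-05 * 1e4 = 0.357 um

0.357


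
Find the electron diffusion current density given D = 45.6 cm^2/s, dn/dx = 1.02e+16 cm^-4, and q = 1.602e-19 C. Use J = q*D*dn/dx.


Step 1: J = q * D * (dn/dx)
Step 2: J = 1.602e-19 * 45.6 * 1.02e+16
Step 3: J = 7.45e-02 A/cm^2

7.45e-02


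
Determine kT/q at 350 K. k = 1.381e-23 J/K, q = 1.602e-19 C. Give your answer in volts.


Step 1: kT = 1.381e-23 * 350 = 4.8335e-21 J
Step 2: Vt = kT/q = 4.8335e-21 / 1.602e-19
Step 3: Vt = 0.03017 V

0.03017


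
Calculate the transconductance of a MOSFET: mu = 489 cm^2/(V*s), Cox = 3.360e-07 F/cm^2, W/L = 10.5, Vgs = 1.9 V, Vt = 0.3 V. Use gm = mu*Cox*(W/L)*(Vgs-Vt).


Step 1: Vov = Vgs - Vt = 1.9 - 0.3 = 1.6 V
Step 2: gm = mu * Cox * (W/L) * Vov
Step 3: gm = 489 * 3.360e-07 * 10.5 * 1.6 = 2.76e-03 S

2.76e-03


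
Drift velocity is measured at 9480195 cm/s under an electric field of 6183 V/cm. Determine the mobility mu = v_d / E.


Step 1: mu = v_d / E
Step 2: mu = 9480195 / 6183
Step 3: mu = 1533.27 cm^2/(V*s)

1533.27


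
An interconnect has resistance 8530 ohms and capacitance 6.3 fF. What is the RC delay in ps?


Step 1: tau = R * C
Step 2: tau = 8530 * 6.3 fF = 8530 * 6.3e-15 F
Step 3: tau = 5.3739e-11 s = 53.739 ps

53.739


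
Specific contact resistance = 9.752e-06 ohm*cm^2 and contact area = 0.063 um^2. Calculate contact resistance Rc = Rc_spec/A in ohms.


Step 1: Convert area to cm^2: 0.063 um^2 = 6.3000e-10 cm^2
Step 2: Rc = Rc_spec / A = 9.752e-06 / 6.3000e-10
Step 3: Rc = 1.55e+04 ohms

1.55e+04


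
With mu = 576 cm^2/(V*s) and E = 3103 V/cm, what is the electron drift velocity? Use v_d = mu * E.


Step 1: v_d = mu * E
Step 2: v_d = 576 * 3103 = 1787328
Step 3: v_d = 1.79e+06 cm/s

1.79e+06


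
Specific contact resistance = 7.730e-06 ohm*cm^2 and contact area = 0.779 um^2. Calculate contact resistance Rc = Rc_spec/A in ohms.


Step 1: Convert area to cm^2: 0.779 um^2 = 7.7900e-09 cm^2
Step 2: Rc = Rc_spec / A = 7.730e-06 / 7.7900e-09
Step 3: Rc = 9.92e+02 ohms

9.92e+02


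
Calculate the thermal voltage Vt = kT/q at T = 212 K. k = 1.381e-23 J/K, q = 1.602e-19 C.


Step 1: kT = 1.381e-23 * 212 = 2.92772e-21 J
Step 2: Vt = kT/q = 2.92772e-21 / 1.602e-19
Step 3: Vt = 0.01828 V

0.01828


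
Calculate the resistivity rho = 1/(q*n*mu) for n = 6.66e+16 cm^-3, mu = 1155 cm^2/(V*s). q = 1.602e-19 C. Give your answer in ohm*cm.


Step 1: sigma = q * n * mu = 1.602e-19 * 6.66e+16 * 1155 = 1.23231e+01 S/cm
Step 2: rho = 1 / sigma = 1 / 1.23231e+01 = 0.08115 ohm*cm

0.08115


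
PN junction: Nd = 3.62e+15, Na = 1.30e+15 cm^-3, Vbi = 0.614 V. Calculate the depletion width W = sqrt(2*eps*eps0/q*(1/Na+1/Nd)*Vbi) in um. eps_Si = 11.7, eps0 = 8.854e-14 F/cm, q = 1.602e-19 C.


Step 1: 1/Na + 1/Nd = 1/1.30e+15 + 1/3.62e+15 = 1.04547e-15
Step 2: 2*eps*eps0/q = 2*11.7*8.854e-14/1.602e-19 = 1.293281e+07
Step 3: W^2 = 1.293281e+07 * 1.04547e-15 * 0.614 = 8.30181e-09
Step 4: W = sqrt(8.30181e-09) = 9.111e-05 cm = 0.9111 um

0.9111


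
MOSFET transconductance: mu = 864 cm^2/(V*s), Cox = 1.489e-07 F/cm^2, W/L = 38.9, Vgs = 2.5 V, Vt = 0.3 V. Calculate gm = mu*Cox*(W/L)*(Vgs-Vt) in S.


Step 1: Vov = Vgs - Vt = 2.5 - 0.3 = 2.2 V
Step 2: gm = mu * Cox * (W/L) * Vov
Step 3: gm = 864 * 1.489e-07 * 38.9 * 2.2 = 1.10e-02 S

1.10e-02


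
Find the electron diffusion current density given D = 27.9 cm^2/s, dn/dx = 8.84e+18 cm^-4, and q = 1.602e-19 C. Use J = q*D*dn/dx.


Step 1: J = q * D * (dn/dx)
Step 2: J = 1.602e-19 * 27.9 * 8.84e+18
Step 3: J = 3.95e+01 A/cm^2

3.95e+01


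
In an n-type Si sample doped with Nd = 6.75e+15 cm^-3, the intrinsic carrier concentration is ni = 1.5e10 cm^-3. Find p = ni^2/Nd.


Step 1: Since Nd >> ni, n ≈ Nd = 6.75e+15 cm^-3
Step 2: p = ni^2 / n = (1.5e10)^2 / 6.75e+15
Step 3: p = 2.25e20 / 6.75e+15 = 3.33e+04 cm^-3

3.33e+04


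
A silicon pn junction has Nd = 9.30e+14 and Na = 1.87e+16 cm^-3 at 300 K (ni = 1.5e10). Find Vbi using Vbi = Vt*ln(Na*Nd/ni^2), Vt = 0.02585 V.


Step 1: Compute Na*Nd/ni^2 = 1.87e+16 * 9.30e+14 / (1.5e10)^2 = 7.7293e+10
Step 2: ln(7.7293e+10) = 25.0709
Step 3: Vbi = 0.02585 * 25.0709 = 0.648 V

0.648


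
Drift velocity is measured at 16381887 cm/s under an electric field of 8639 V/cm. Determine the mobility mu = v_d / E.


Step 1: mu = v_d / E
Step 2: mu = 16381887 / 8639
Step 3: mu = 1896.27 cm^2/(V*s)

1896.27


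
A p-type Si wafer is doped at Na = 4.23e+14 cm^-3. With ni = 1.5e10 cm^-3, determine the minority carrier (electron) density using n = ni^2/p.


Step 1: Majority hole concentration p ≈ Na = 4.23e+14 cm^-3
Step 2: n = ni^2 / Na = (1.5e10)^2 / 4.23e+14
Step 3: n = 5.32e+05 cm^-3

5.32e+05


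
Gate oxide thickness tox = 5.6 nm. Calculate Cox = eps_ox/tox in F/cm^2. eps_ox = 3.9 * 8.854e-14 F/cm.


Step 1: eps_ox = 3.9 * 8.854e-14 = 3.45306e-13 F/cm
Step 2: tox in cm = 5.6 nm * 1e-7 = 5.6000e-07 cm
Step 3: Cox = 3.45306e-13 / 5.6000e-07 = 6.17e-07 F/cm^2

6.17e-07


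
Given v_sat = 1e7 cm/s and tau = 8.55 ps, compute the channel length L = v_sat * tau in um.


Step 1: tau in seconds = 8.55 ps * 1e-12 = 8.5500e-12 s
Step 2: L = v_sat * tau = 1e7 * 8.5500e-12 = 8.5500e-05 cm
Step 3: L in um = 8.5500e-05 * 1e4 = 0.855 um

0.855


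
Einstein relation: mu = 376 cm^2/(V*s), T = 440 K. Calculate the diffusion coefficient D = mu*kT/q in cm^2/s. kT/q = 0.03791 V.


Step 1: D = mu * (kT/q)
Step 2: D = 376 * 0.03791
Step 3: D = 14.25 cm^2/s

14.25


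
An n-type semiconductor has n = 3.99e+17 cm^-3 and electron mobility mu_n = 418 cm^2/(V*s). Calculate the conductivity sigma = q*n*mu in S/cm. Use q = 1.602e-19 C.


Step 1: sigma = q * n * mu
Step 2: sigma = 1.602e-19 * 3.99e+17 * 418
Step 3: sigma = 2.672e+01 S/cm

2.672e+01


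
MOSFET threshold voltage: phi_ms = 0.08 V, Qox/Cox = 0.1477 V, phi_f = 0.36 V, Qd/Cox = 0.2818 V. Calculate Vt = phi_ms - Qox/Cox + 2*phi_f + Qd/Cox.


Step 1: Vt = phi_ms - Qox/Cox + 2*phi_f + Qd/Cox
Step 2: Vt = 0.08 - 0.1477 + 2*0.36 + 0.2818
Step 3: Vt = 0.08 - 0.1477 + 0.72 + 0.2818
Step 4: Vt = 0.9341 V

0.9341


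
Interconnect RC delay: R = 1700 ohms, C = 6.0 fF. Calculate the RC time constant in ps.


Step 1: tau = R * C
Step 2: tau = 1700 * 6.0 fF = 1700 * 6.0e-15 F
Step 3: tau = 1.02e-11 s = 10.2 ps

10.2


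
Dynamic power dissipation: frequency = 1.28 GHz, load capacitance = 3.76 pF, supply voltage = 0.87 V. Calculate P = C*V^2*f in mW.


Step 1: V^2 = 0.87^2 = 0.7569 V^2
Step 2: P = C*V^2*f = 3.76e-12 F * 0.7569 * 1.28e9 Hz
Step 3: P = 3.64280832e-03 W
Step 4: P = 3.643 mW

3.643


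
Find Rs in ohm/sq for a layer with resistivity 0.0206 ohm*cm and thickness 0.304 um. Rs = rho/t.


Step 1: Convert thickness to cm: t = 0.304 um = 3.0400e-05 cm
Step 2: Rs = rho / t = 0.0206 / 3.0400e-05
Step 3: Rs = 677.6 ohm/sq

677.6


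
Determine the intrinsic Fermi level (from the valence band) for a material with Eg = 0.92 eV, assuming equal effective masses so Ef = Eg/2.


Step 1: For an intrinsic semiconductor, the Fermi level sits at midgap.
Step 2: Ef = Eg / 2 = 0.92 / 2 = 0.46 eV

0.46


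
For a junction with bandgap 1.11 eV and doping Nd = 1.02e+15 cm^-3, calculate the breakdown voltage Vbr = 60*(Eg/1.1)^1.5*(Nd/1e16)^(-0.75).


Step 1: Eg/1.1 = 1.11/1.1 = 1.009091
Step 2: (Eg/1.1)^1.5 = 1.009091^1.5 = 1.013667
Step 3: (Nd/1e16)^(-0.75) = (0.102)^(-0.75) = 5.540512
Step 4: Vbr = 60 * 1.013667 * 5.540512 = 337.0 V

337.0


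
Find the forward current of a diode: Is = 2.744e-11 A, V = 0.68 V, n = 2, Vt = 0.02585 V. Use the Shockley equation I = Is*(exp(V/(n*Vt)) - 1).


Step 1: V/(n*Vt) = 0.68/(2*0.02585) = 13.1528
Step 2: exp(13.1528) = 5.1545e+05
Step 3: I = 2.744e-11 * (5.1545e+05 - 1) = 1.41e-05 A

1.41e-05


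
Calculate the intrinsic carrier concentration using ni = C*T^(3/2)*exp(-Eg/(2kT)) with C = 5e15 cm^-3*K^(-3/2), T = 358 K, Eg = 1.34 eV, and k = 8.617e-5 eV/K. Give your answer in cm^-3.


Step 1: Compute kT = 8.617e-5 * 358 = 0.03084886 eV
Step 2: Exponent = -Eg/(2kT) = -1.34/(2*0.03084886) = -21.71879
Step 3: T^(3/2) = 358^1.5 = 6773.68
Step 4: ni = 5e15 * 6773.68 * exp(-21.71879) = 1.25e+10 cm^-3

1.25e+10


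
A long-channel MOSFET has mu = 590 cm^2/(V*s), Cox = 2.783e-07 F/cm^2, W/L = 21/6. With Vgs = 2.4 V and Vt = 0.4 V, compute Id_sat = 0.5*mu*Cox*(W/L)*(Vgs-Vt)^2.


Step 1: Overdrive voltage Vov = Vgs - Vt = 2.4 - 0.4 = 2.0 V
Step 2: W/L = 21/6 = 3.5
Step 3: Id = 0.5 * 590 * 2.783e-07 * 3.5 * 2.0^2
Step 4: Id = 1.15e-03 A

1.15e-03


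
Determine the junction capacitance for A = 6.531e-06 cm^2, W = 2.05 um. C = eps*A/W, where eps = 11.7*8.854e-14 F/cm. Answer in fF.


Step 1: eps_Si = 11.7 * 8.854e-14 = 1.035918e-12 F/cm
Step 2: W in cm = 2.05 * 1e-4 = 2.05e-04 cm
Step 3: C = 1.035918e-12 * 6.531e-06 / 2.05e-04 = 3.300283e-14 F
Step 4: C = 33.0 fF

33.0


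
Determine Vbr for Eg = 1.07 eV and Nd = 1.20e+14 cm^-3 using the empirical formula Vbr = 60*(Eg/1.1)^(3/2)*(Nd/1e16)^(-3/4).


Step 1: Eg/1.1 = 1.07/1.1 = 0.972727
Step 2: (Eg/1.1)^1.5 = 0.972727^1.5 = 0.959371
Step 3: (Nd/1e16)^(-0.75) = (0.012)^(-0.75) = 27.581258
Step 4: Vbr = 60 * 0.959371 * 27.581258 = 1587.6 V

1587.6


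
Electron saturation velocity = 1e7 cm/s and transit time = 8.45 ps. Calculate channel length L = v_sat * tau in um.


Step 1: tau in seconds = 8.45 ps * 1e-12 = 8.4500e-12 s
Step 2: L = v_sat * tau = 1e7 * 8.4500e-12 = 8.4500e-05 cm
Step 3: L in um = 8.4500e-05 * 1e4 = 0.845 um

0.845


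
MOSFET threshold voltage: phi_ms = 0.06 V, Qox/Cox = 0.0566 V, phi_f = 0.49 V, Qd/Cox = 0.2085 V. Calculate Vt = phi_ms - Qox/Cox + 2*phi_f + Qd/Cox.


Step 1: Vt = phi_ms - Qox/Cox + 2*phi_f + Qd/Cox
Step 2: Vt = 0.06 - 0.0566 + 2*0.49 + 0.2085
Step 3: Vt = 0.06 - 0.0566 + 0.98 + 0.2085
Step 4: Vt = 1.1919 V

1.1919


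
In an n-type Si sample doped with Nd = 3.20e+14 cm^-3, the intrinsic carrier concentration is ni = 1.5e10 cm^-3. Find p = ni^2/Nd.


Step 1: Since Nd >> ni, n ≈ Nd = 3.20e+14 cm^-3
Step 2: p = ni^2 / n = (1.5e10)^2 / 3.20e+14
Step 3: p = 2.25e20 / 3.20e+14 = 7.03e+05 cm^-3

7.03e+05


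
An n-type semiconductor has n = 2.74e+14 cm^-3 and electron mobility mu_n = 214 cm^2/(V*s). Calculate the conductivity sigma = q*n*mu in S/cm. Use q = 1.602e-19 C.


Step 1: sigma = q * n * mu
Step 2: sigma = 1.602e-19 * 2.74e+14 * 214
Step 3: sigma = 9.393e-03 S/cm

9.393e-03


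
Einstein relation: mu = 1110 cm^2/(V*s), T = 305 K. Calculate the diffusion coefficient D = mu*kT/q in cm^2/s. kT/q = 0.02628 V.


Step 1: D = mu * (kT/q)
Step 2: D = 1110 * 0.02628
Step 3: D = 29.17 cm^2/s

29.17
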